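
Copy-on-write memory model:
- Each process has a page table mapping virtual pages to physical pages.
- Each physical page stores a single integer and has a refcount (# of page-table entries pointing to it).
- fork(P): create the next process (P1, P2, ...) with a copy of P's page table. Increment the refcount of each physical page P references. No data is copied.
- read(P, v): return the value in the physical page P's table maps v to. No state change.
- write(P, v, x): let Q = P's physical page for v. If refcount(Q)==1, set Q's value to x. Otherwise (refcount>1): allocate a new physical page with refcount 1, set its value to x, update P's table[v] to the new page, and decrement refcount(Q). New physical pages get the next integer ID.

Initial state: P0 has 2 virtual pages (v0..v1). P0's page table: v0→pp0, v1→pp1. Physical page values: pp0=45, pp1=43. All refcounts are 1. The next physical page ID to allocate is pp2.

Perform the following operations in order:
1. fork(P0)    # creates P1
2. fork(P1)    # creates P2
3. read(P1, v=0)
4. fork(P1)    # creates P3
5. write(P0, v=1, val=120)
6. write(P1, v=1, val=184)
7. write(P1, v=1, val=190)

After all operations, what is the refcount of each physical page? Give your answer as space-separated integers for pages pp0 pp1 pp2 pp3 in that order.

Answer: 4 2 1 1

Derivation:
Op 1: fork(P0) -> P1. 2 ppages; refcounts: pp0:2 pp1:2
Op 2: fork(P1) -> P2. 2 ppages; refcounts: pp0:3 pp1:3
Op 3: read(P1, v0) -> 45. No state change.
Op 4: fork(P1) -> P3. 2 ppages; refcounts: pp0:4 pp1:4
Op 5: write(P0, v1, 120). refcount(pp1)=4>1 -> COPY to pp2. 3 ppages; refcounts: pp0:4 pp1:3 pp2:1
Op 6: write(P1, v1, 184). refcount(pp1)=3>1 -> COPY to pp3. 4 ppages; refcounts: pp0:4 pp1:2 pp2:1 pp3:1
Op 7: write(P1, v1, 190). refcount(pp3)=1 -> write in place. 4 ppages; refcounts: pp0:4 pp1:2 pp2:1 pp3:1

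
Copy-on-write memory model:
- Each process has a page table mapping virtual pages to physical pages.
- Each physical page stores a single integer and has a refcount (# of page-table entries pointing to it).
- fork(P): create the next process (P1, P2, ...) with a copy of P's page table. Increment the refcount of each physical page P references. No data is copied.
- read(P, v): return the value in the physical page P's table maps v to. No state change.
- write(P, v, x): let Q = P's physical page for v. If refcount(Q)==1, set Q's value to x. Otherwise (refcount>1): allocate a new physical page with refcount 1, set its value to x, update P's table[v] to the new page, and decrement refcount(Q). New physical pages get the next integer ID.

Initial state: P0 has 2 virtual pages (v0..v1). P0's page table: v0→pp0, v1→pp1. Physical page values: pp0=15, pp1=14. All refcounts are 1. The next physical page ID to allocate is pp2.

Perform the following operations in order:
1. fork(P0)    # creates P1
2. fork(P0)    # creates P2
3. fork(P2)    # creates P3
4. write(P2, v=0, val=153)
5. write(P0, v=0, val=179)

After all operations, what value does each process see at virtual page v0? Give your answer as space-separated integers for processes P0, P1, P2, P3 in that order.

Op 1: fork(P0) -> P1. 2 ppages; refcounts: pp0:2 pp1:2
Op 2: fork(P0) -> P2. 2 ppages; refcounts: pp0:3 pp1:3
Op 3: fork(P2) -> P3. 2 ppages; refcounts: pp0:4 pp1:4
Op 4: write(P2, v0, 153). refcount(pp0)=4>1 -> COPY to pp2. 3 ppages; refcounts: pp0:3 pp1:4 pp2:1
Op 5: write(P0, v0, 179). refcount(pp0)=3>1 -> COPY to pp3. 4 ppages; refcounts: pp0:2 pp1:4 pp2:1 pp3:1
P0: v0 -> pp3 = 179
P1: v0 -> pp0 = 15
P2: v0 -> pp2 = 153
P3: v0 -> pp0 = 15

Answer: 179 15 153 15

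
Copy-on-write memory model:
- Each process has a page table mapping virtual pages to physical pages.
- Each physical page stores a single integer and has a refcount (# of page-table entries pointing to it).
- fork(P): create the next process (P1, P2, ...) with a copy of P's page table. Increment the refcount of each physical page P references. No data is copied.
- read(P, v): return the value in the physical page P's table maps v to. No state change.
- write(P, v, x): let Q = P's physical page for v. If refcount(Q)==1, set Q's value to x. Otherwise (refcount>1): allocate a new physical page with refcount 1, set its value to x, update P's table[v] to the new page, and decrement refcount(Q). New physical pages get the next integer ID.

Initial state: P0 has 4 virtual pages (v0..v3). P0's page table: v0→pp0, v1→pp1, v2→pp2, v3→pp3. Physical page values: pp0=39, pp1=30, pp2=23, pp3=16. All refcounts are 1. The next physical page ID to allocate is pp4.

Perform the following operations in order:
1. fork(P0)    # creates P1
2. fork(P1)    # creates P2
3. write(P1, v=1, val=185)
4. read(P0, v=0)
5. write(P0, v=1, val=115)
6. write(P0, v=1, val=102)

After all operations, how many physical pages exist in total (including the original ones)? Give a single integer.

Op 1: fork(P0) -> P1. 4 ppages; refcounts: pp0:2 pp1:2 pp2:2 pp3:2
Op 2: fork(P1) -> P2. 4 ppages; refcounts: pp0:3 pp1:3 pp2:3 pp3:3
Op 3: write(P1, v1, 185). refcount(pp1)=3>1 -> COPY to pp4. 5 ppages; refcounts: pp0:3 pp1:2 pp2:3 pp3:3 pp4:1
Op 4: read(P0, v0) -> 39. No state change.
Op 5: write(P0, v1, 115). refcount(pp1)=2>1 -> COPY to pp5. 6 ppages; refcounts: pp0:3 pp1:1 pp2:3 pp3:3 pp4:1 pp5:1
Op 6: write(P0, v1, 102). refcount(pp5)=1 -> write in place. 6 ppages; refcounts: pp0:3 pp1:1 pp2:3 pp3:3 pp4:1 pp5:1

Answer: 6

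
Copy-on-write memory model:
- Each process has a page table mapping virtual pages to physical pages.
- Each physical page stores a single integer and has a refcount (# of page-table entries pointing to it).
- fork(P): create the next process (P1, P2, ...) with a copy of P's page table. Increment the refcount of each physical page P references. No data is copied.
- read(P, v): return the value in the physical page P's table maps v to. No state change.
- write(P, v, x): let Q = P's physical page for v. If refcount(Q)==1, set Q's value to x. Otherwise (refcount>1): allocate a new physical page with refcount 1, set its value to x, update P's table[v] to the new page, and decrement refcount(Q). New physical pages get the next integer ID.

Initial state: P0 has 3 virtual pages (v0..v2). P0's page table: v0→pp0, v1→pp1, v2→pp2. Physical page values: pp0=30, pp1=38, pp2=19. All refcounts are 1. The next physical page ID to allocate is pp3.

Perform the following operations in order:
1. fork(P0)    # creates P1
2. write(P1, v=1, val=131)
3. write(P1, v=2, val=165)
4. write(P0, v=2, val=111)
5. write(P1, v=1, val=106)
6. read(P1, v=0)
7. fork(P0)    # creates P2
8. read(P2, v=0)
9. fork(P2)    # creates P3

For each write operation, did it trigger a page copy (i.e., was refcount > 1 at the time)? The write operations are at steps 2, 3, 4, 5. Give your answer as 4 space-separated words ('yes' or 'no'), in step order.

Op 1: fork(P0) -> P1. 3 ppages; refcounts: pp0:2 pp1:2 pp2:2
Op 2: write(P1, v1, 131). refcount(pp1)=2>1 -> COPY to pp3. 4 ppages; refcounts: pp0:2 pp1:1 pp2:2 pp3:1
Op 3: write(P1, v2, 165). refcount(pp2)=2>1 -> COPY to pp4. 5 ppages; refcounts: pp0:2 pp1:1 pp2:1 pp3:1 pp4:1
Op 4: write(P0, v2, 111). refcount(pp2)=1 -> write in place. 5 ppages; refcounts: pp0:2 pp1:1 pp2:1 pp3:1 pp4:1
Op 5: write(P1, v1, 106). refcount(pp3)=1 -> write in place. 5 ppages; refcounts: pp0:2 pp1:1 pp2:1 pp3:1 pp4:1
Op 6: read(P1, v0) -> 30. No state change.
Op 7: fork(P0) -> P2. 5 ppages; refcounts: pp0:3 pp1:2 pp2:2 pp3:1 pp4:1
Op 8: read(P2, v0) -> 30. No state change.
Op 9: fork(P2) -> P3. 5 ppages; refcounts: pp0:4 pp1:3 pp2:3 pp3:1 pp4:1

yes yes no no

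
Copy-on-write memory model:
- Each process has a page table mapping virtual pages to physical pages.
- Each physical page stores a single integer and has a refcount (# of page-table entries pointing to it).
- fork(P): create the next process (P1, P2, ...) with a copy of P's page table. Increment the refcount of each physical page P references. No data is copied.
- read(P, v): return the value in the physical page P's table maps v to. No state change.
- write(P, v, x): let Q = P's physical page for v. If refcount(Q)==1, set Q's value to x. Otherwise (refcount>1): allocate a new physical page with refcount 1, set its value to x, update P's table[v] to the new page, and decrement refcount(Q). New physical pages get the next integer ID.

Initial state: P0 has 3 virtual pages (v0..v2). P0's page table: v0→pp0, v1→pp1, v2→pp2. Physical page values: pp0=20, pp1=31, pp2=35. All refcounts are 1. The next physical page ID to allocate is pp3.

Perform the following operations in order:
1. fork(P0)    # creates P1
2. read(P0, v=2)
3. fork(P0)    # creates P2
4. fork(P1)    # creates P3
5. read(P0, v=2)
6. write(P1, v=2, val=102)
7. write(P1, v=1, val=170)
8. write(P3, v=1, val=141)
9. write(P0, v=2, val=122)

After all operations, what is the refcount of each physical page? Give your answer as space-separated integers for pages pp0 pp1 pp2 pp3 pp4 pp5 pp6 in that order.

Answer: 4 2 2 1 1 1 1

Derivation:
Op 1: fork(P0) -> P1. 3 ppages; refcounts: pp0:2 pp1:2 pp2:2
Op 2: read(P0, v2) -> 35. No state change.
Op 3: fork(P0) -> P2. 3 ppages; refcounts: pp0:3 pp1:3 pp2:3
Op 4: fork(P1) -> P3. 3 ppages; refcounts: pp0:4 pp1:4 pp2:4
Op 5: read(P0, v2) -> 35. No state change.
Op 6: write(P1, v2, 102). refcount(pp2)=4>1 -> COPY to pp3. 4 ppages; refcounts: pp0:4 pp1:4 pp2:3 pp3:1
Op 7: write(P1, v1, 170). refcount(pp1)=4>1 -> COPY to pp4. 5 ppages; refcounts: pp0:4 pp1:3 pp2:3 pp3:1 pp4:1
Op 8: write(P3, v1, 141). refcount(pp1)=3>1 -> COPY to pp5. 6 ppages; refcounts: pp0:4 pp1:2 pp2:3 pp3:1 pp4:1 pp5:1
Op 9: write(P0, v2, 122). refcount(pp2)=3>1 -> COPY to pp6. 7 ppages; refcounts: pp0:4 pp1:2 pp2:2 pp3:1 pp4:1 pp5:1 pp6:1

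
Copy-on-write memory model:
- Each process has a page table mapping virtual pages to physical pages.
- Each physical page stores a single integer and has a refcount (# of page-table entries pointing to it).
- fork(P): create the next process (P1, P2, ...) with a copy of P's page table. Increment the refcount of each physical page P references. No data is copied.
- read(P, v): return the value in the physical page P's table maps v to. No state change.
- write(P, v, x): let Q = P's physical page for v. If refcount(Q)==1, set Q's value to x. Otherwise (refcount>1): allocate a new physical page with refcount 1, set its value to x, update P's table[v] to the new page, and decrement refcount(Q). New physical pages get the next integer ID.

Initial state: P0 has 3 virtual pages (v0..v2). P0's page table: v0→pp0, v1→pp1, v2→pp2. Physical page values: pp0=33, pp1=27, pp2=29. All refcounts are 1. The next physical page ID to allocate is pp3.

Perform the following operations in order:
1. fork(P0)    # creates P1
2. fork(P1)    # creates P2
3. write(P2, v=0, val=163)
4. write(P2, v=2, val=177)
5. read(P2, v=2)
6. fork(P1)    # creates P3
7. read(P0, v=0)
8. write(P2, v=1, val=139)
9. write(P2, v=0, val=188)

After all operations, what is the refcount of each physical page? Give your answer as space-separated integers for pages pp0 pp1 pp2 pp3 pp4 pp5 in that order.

Answer: 3 3 3 1 1 1

Derivation:
Op 1: fork(P0) -> P1. 3 ppages; refcounts: pp0:2 pp1:2 pp2:2
Op 2: fork(P1) -> P2. 3 ppages; refcounts: pp0:3 pp1:3 pp2:3
Op 3: write(P2, v0, 163). refcount(pp0)=3>1 -> COPY to pp3. 4 ppages; refcounts: pp0:2 pp1:3 pp2:3 pp3:1
Op 4: write(P2, v2, 177). refcount(pp2)=3>1 -> COPY to pp4. 5 ppages; refcounts: pp0:2 pp1:3 pp2:2 pp3:1 pp4:1
Op 5: read(P2, v2) -> 177. No state change.
Op 6: fork(P1) -> P3. 5 ppages; refcounts: pp0:3 pp1:4 pp2:3 pp3:1 pp4:1
Op 7: read(P0, v0) -> 33. No state change.
Op 8: write(P2, v1, 139). refcount(pp1)=4>1 -> COPY to pp5. 6 ppages; refcounts: pp0:3 pp1:3 pp2:3 pp3:1 pp4:1 pp5:1
Op 9: write(P2, v0, 188). refcount(pp3)=1 -> write in place. 6 ppages; refcounts: pp0:3 pp1:3 pp2:3 pp3:1 pp4:1 pp5:1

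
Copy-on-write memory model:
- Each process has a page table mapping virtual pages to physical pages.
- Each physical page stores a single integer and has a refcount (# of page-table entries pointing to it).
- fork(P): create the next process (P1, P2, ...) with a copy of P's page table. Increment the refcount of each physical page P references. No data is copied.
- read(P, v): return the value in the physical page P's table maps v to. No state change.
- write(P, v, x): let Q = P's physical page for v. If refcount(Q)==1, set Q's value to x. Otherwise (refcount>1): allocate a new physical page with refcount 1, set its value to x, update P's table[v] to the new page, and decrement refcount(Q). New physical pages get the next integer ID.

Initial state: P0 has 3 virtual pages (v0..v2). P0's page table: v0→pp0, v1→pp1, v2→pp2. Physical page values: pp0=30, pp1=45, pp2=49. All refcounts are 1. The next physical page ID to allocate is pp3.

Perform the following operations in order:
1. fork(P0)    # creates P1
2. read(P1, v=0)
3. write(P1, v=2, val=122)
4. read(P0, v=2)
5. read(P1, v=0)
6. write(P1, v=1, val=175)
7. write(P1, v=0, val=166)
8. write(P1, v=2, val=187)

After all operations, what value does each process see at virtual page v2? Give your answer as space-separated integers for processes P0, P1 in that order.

Answer: 49 187

Derivation:
Op 1: fork(P0) -> P1. 3 ppages; refcounts: pp0:2 pp1:2 pp2:2
Op 2: read(P1, v0) -> 30. No state change.
Op 3: write(P1, v2, 122). refcount(pp2)=2>1 -> COPY to pp3. 4 ppages; refcounts: pp0:2 pp1:2 pp2:1 pp3:1
Op 4: read(P0, v2) -> 49. No state change.
Op 5: read(P1, v0) -> 30. No state change.
Op 6: write(P1, v1, 175). refcount(pp1)=2>1 -> COPY to pp4. 5 ppages; refcounts: pp0:2 pp1:1 pp2:1 pp3:1 pp4:1
Op 7: write(P1, v0, 166). refcount(pp0)=2>1 -> COPY to pp5. 6 ppages; refcounts: pp0:1 pp1:1 pp2:1 pp3:1 pp4:1 pp5:1
Op 8: write(P1, v2, 187). refcount(pp3)=1 -> write in place. 6 ppages; refcounts: pp0:1 pp1:1 pp2:1 pp3:1 pp4:1 pp5:1
P0: v2 -> pp2 = 49
P1: v2 -> pp3 = 187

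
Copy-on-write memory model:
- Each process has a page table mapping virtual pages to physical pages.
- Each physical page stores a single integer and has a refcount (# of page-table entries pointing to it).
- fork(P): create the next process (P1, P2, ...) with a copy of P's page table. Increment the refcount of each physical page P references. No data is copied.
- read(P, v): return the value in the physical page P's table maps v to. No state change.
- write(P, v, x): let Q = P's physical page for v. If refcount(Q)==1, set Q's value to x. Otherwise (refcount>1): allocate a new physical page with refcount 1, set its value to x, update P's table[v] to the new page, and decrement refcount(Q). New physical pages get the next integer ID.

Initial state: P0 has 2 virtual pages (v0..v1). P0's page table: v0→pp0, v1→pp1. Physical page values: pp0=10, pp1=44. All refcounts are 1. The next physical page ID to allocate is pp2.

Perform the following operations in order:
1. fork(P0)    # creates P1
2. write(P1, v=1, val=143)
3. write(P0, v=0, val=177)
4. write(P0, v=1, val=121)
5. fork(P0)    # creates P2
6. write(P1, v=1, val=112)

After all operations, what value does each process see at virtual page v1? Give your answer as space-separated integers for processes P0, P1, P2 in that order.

Answer: 121 112 121

Derivation:
Op 1: fork(P0) -> P1. 2 ppages; refcounts: pp0:2 pp1:2
Op 2: write(P1, v1, 143). refcount(pp1)=2>1 -> COPY to pp2. 3 ppages; refcounts: pp0:2 pp1:1 pp2:1
Op 3: write(P0, v0, 177). refcount(pp0)=2>1 -> COPY to pp3. 4 ppages; refcounts: pp0:1 pp1:1 pp2:1 pp3:1
Op 4: write(P0, v1, 121). refcount(pp1)=1 -> write in place. 4 ppages; refcounts: pp0:1 pp1:1 pp2:1 pp3:1
Op 5: fork(P0) -> P2. 4 ppages; refcounts: pp0:1 pp1:2 pp2:1 pp3:2
Op 6: write(P1, v1, 112). refcount(pp2)=1 -> write in place. 4 ppages; refcounts: pp0:1 pp1:2 pp2:1 pp3:2
P0: v1 -> pp1 = 121
P1: v1 -> pp2 = 112
P2: v1 -> pp1 = 121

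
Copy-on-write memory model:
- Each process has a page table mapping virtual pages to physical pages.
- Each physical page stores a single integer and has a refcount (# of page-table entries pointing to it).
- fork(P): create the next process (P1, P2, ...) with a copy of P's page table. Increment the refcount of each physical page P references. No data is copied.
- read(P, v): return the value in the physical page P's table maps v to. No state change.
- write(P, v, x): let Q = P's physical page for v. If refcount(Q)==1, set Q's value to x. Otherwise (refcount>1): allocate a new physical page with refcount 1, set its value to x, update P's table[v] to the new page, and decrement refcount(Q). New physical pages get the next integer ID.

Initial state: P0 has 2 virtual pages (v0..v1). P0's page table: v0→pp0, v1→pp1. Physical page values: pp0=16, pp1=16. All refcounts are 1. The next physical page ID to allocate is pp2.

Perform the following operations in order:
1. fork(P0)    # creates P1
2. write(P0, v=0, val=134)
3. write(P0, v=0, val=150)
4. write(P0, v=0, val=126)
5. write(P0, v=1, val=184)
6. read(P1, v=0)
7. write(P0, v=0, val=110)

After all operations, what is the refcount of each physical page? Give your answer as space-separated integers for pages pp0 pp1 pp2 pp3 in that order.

Answer: 1 1 1 1

Derivation:
Op 1: fork(P0) -> P1. 2 ppages; refcounts: pp0:2 pp1:2
Op 2: write(P0, v0, 134). refcount(pp0)=2>1 -> COPY to pp2. 3 ppages; refcounts: pp0:1 pp1:2 pp2:1
Op 3: write(P0, v0, 150). refcount(pp2)=1 -> write in place. 3 ppages; refcounts: pp0:1 pp1:2 pp2:1
Op 4: write(P0, v0, 126). refcount(pp2)=1 -> write in place. 3 ppages; refcounts: pp0:1 pp1:2 pp2:1
Op 5: write(P0, v1, 184). refcount(pp1)=2>1 -> COPY to pp3. 4 ppages; refcounts: pp0:1 pp1:1 pp2:1 pp3:1
Op 6: read(P1, v0) -> 16. No state change.
Op 7: write(P0, v0, 110). refcount(pp2)=1 -> write in place. 4 ppages; refcounts: pp0:1 pp1:1 pp2:1 pp3:1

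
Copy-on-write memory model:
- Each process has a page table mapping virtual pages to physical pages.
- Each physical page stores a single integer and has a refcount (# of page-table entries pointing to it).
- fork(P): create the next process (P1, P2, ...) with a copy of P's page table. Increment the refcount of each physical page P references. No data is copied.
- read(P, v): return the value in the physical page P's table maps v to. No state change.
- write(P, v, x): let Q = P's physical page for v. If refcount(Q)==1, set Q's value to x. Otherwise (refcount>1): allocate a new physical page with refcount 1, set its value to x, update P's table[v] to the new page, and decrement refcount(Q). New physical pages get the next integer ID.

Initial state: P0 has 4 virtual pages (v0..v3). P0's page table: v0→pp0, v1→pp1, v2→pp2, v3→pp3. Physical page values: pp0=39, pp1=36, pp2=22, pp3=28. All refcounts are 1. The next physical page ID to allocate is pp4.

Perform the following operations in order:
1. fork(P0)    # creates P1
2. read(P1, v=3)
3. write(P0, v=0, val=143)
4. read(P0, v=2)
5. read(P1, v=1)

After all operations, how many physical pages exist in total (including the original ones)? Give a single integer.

Op 1: fork(P0) -> P1. 4 ppages; refcounts: pp0:2 pp1:2 pp2:2 pp3:2
Op 2: read(P1, v3) -> 28. No state change.
Op 3: write(P0, v0, 143). refcount(pp0)=2>1 -> COPY to pp4. 5 ppages; refcounts: pp0:1 pp1:2 pp2:2 pp3:2 pp4:1
Op 4: read(P0, v2) -> 22. No state change.
Op 5: read(P1, v1) -> 36. No state change.

Answer: 5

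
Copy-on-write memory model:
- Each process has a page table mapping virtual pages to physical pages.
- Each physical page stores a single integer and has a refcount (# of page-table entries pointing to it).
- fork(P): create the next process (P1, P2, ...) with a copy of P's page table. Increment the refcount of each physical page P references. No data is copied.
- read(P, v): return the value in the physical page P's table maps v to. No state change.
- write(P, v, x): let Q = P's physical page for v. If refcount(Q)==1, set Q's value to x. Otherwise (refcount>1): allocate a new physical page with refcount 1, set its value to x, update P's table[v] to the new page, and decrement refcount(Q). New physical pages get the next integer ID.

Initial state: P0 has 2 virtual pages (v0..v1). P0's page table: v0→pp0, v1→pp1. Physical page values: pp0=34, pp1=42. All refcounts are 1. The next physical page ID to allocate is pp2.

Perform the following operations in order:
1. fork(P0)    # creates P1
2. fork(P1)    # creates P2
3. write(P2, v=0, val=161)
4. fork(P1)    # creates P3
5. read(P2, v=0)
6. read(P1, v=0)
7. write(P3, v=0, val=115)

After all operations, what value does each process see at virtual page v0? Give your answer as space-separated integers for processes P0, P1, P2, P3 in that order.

Op 1: fork(P0) -> P1. 2 ppages; refcounts: pp0:2 pp1:2
Op 2: fork(P1) -> P2. 2 ppages; refcounts: pp0:3 pp1:3
Op 3: write(P2, v0, 161). refcount(pp0)=3>1 -> COPY to pp2. 3 ppages; refcounts: pp0:2 pp1:3 pp2:1
Op 4: fork(P1) -> P3. 3 ppages; refcounts: pp0:3 pp1:4 pp2:1
Op 5: read(P2, v0) -> 161. No state change.
Op 6: read(P1, v0) -> 34. No state change.
Op 7: write(P3, v0, 115). refcount(pp0)=3>1 -> COPY to pp3. 4 ppages; refcounts: pp0:2 pp1:4 pp2:1 pp3:1
P0: v0 -> pp0 = 34
P1: v0 -> pp0 = 34
P2: v0 -> pp2 = 161
P3: v0 -> pp3 = 115

Answer: 34 34 161 115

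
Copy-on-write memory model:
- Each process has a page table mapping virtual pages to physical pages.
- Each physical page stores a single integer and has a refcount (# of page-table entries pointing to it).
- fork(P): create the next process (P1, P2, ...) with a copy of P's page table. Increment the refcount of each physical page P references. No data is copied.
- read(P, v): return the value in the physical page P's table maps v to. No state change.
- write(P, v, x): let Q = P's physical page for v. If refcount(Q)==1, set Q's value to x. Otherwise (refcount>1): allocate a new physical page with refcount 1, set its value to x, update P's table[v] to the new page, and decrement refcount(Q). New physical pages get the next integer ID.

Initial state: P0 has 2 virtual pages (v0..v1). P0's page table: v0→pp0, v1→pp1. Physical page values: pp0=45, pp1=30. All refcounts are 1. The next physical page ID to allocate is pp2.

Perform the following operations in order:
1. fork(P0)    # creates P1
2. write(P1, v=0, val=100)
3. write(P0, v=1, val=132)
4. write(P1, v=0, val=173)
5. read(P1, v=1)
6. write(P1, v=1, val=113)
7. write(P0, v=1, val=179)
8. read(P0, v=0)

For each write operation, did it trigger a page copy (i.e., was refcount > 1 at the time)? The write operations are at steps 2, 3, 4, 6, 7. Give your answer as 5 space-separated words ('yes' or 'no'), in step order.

Op 1: fork(P0) -> P1. 2 ppages; refcounts: pp0:2 pp1:2
Op 2: write(P1, v0, 100). refcount(pp0)=2>1 -> COPY to pp2. 3 ppages; refcounts: pp0:1 pp1:2 pp2:1
Op 3: write(P0, v1, 132). refcount(pp1)=2>1 -> COPY to pp3. 4 ppages; refcounts: pp0:1 pp1:1 pp2:1 pp3:1
Op 4: write(P1, v0, 173). refcount(pp2)=1 -> write in place. 4 ppages; refcounts: pp0:1 pp1:1 pp2:1 pp3:1
Op 5: read(P1, v1) -> 30. No state change.
Op 6: write(P1, v1, 113). refcount(pp1)=1 -> write in place. 4 ppages; refcounts: pp0:1 pp1:1 pp2:1 pp3:1
Op 7: write(P0, v1, 179). refcount(pp3)=1 -> write in place. 4 ppages; refcounts: pp0:1 pp1:1 pp2:1 pp3:1
Op 8: read(P0, v0) -> 45. No state change.

yes yes no no no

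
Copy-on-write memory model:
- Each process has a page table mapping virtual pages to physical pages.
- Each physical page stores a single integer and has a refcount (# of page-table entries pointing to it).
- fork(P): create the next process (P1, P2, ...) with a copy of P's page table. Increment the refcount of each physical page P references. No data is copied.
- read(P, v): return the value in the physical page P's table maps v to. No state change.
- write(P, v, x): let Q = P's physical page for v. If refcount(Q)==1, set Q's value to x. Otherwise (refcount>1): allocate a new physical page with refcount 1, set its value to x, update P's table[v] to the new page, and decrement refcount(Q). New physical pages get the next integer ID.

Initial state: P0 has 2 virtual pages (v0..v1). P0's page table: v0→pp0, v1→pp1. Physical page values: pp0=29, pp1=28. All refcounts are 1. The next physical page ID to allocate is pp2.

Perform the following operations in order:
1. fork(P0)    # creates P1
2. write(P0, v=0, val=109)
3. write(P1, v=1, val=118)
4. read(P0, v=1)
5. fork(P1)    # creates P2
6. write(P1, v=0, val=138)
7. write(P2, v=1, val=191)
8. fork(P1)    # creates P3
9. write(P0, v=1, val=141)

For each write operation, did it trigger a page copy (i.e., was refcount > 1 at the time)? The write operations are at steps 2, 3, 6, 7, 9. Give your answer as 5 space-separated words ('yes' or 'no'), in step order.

Op 1: fork(P0) -> P1. 2 ppages; refcounts: pp0:2 pp1:2
Op 2: write(P0, v0, 109). refcount(pp0)=2>1 -> COPY to pp2. 3 ppages; refcounts: pp0:1 pp1:2 pp2:1
Op 3: write(P1, v1, 118). refcount(pp1)=2>1 -> COPY to pp3. 4 ppages; refcounts: pp0:1 pp1:1 pp2:1 pp3:1
Op 4: read(P0, v1) -> 28. No state change.
Op 5: fork(P1) -> P2. 4 ppages; refcounts: pp0:2 pp1:1 pp2:1 pp3:2
Op 6: write(P1, v0, 138). refcount(pp0)=2>1 -> COPY to pp4. 5 ppages; refcounts: pp0:1 pp1:1 pp2:1 pp3:2 pp4:1
Op 7: write(P2, v1, 191). refcount(pp3)=2>1 -> COPY to pp5. 6 ppages; refcounts: pp0:1 pp1:1 pp2:1 pp3:1 pp4:1 pp5:1
Op 8: fork(P1) -> P3. 6 ppages; refcounts: pp0:1 pp1:1 pp2:1 pp3:2 pp4:2 pp5:1
Op 9: write(P0, v1, 141). refcount(pp1)=1 -> write in place. 6 ppages; refcounts: pp0:1 pp1:1 pp2:1 pp3:2 pp4:2 pp5:1

yes yes yes yes no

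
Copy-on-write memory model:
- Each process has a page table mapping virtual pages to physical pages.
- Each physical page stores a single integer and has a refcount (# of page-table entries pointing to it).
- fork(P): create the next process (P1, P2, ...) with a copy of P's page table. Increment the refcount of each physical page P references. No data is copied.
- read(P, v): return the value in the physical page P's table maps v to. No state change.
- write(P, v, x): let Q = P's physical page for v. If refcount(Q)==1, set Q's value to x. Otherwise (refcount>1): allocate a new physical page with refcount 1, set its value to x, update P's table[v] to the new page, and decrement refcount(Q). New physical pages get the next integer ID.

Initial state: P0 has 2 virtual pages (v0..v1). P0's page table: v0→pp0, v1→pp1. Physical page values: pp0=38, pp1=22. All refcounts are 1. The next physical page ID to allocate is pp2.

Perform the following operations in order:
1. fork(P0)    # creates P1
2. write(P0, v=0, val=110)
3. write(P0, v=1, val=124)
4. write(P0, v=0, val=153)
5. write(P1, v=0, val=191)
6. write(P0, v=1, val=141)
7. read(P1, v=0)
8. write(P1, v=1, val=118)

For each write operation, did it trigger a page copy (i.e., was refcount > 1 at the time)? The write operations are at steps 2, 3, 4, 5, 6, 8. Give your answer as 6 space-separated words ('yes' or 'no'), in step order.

Op 1: fork(P0) -> P1. 2 ppages; refcounts: pp0:2 pp1:2
Op 2: write(P0, v0, 110). refcount(pp0)=2>1 -> COPY to pp2. 3 ppages; refcounts: pp0:1 pp1:2 pp2:1
Op 3: write(P0, v1, 124). refcount(pp1)=2>1 -> COPY to pp3. 4 ppages; refcounts: pp0:1 pp1:1 pp2:1 pp3:1
Op 4: write(P0, v0, 153). refcount(pp2)=1 -> write in place. 4 ppages; refcounts: pp0:1 pp1:1 pp2:1 pp3:1
Op 5: write(P1, v0, 191). refcount(pp0)=1 -> write in place. 4 ppages; refcounts: pp0:1 pp1:1 pp2:1 pp3:1
Op 6: write(P0, v1, 141). refcount(pp3)=1 -> write in place. 4 ppages; refcounts: pp0:1 pp1:1 pp2:1 pp3:1
Op 7: read(P1, v0) -> 191. No state change.
Op 8: write(P1, v1, 118). refcount(pp1)=1 -> write in place. 4 ppages; refcounts: pp0:1 pp1:1 pp2:1 pp3:1

yes yes no no no no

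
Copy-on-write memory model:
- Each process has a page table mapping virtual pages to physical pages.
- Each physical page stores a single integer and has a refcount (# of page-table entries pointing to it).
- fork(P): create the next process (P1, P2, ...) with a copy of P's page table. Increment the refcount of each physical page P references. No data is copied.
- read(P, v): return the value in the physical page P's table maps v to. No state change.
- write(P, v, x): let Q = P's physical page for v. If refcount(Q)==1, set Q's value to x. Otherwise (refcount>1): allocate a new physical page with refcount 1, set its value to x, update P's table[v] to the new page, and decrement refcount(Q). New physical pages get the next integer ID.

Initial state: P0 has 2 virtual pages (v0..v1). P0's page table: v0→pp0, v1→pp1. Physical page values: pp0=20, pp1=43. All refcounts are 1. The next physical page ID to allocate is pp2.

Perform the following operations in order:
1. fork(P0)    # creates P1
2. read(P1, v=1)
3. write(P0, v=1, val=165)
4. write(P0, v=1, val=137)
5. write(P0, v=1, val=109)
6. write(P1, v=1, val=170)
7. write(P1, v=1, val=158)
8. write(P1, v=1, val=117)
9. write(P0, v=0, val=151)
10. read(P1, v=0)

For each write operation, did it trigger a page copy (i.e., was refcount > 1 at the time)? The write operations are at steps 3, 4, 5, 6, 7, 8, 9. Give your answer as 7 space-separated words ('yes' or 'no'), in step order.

Op 1: fork(P0) -> P1. 2 ppages; refcounts: pp0:2 pp1:2
Op 2: read(P1, v1) -> 43. No state change.
Op 3: write(P0, v1, 165). refcount(pp1)=2>1 -> COPY to pp2. 3 ppages; refcounts: pp0:2 pp1:1 pp2:1
Op 4: write(P0, v1, 137). refcount(pp2)=1 -> write in place. 3 ppages; refcounts: pp0:2 pp1:1 pp2:1
Op 5: write(P0, v1, 109). refcount(pp2)=1 -> write in place. 3 ppages; refcounts: pp0:2 pp1:1 pp2:1
Op 6: write(P1, v1, 170). refcount(pp1)=1 -> write in place. 3 ppages; refcounts: pp0:2 pp1:1 pp2:1
Op 7: write(P1, v1, 158). refcount(pp1)=1 -> write in place. 3 ppages; refcounts: pp0:2 pp1:1 pp2:1
Op 8: write(P1, v1, 117). refcount(pp1)=1 -> write in place. 3 ppages; refcounts: pp0:2 pp1:1 pp2:1
Op 9: write(P0, v0, 151). refcount(pp0)=2>1 -> COPY to pp3. 4 ppages; refcounts: pp0:1 pp1:1 pp2:1 pp3:1
Op 10: read(P1, v0) -> 20. No state change.

yes no no no no no yes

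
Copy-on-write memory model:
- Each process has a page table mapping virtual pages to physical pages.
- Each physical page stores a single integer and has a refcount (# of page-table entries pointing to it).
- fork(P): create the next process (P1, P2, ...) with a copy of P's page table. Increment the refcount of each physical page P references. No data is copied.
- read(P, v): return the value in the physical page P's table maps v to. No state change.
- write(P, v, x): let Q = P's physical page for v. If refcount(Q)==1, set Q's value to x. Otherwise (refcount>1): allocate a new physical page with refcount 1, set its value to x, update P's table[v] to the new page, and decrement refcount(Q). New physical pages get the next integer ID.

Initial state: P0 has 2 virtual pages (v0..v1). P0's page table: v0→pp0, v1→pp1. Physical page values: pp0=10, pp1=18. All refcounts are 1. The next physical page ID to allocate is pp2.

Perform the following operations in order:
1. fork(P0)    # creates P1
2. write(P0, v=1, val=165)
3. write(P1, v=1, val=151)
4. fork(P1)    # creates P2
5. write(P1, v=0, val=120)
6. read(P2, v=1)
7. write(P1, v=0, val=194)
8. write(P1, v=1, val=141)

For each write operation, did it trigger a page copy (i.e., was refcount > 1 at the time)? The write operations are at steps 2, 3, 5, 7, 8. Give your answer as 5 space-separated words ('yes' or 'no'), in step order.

Op 1: fork(P0) -> P1. 2 ppages; refcounts: pp0:2 pp1:2
Op 2: write(P0, v1, 165). refcount(pp1)=2>1 -> COPY to pp2. 3 ppages; refcounts: pp0:2 pp1:1 pp2:1
Op 3: write(P1, v1, 151). refcount(pp1)=1 -> write in place. 3 ppages; refcounts: pp0:2 pp1:1 pp2:1
Op 4: fork(P1) -> P2. 3 ppages; refcounts: pp0:3 pp1:2 pp2:1
Op 5: write(P1, v0, 120). refcount(pp0)=3>1 -> COPY to pp3. 4 ppages; refcounts: pp0:2 pp1:2 pp2:1 pp3:1
Op 6: read(P2, v1) -> 151. No state change.
Op 7: write(P1, v0, 194). refcount(pp3)=1 -> write in place. 4 ppages; refcounts: pp0:2 pp1:2 pp2:1 pp3:1
Op 8: write(P1, v1, 141). refcount(pp1)=2>1 -> COPY to pp4. 5 ppages; refcounts: pp0:2 pp1:1 pp2:1 pp3:1 pp4:1

yes no yes no yes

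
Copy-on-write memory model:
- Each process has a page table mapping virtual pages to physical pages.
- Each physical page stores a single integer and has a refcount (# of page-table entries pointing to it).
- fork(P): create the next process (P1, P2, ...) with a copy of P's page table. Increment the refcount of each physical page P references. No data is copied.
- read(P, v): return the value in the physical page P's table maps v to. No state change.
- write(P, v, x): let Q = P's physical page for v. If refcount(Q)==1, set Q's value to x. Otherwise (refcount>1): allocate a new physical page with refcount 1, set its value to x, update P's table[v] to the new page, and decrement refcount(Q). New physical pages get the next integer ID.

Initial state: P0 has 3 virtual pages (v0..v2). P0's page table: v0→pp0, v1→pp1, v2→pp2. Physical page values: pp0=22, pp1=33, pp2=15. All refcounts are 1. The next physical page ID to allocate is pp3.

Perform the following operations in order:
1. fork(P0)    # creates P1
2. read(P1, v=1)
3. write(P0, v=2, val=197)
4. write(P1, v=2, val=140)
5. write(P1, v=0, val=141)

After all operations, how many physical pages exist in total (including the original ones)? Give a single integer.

Op 1: fork(P0) -> P1. 3 ppages; refcounts: pp0:2 pp1:2 pp2:2
Op 2: read(P1, v1) -> 33. No state change.
Op 3: write(P0, v2, 197). refcount(pp2)=2>1 -> COPY to pp3. 4 ppages; refcounts: pp0:2 pp1:2 pp2:1 pp3:1
Op 4: write(P1, v2, 140). refcount(pp2)=1 -> write in place. 4 ppages; refcounts: pp0:2 pp1:2 pp2:1 pp3:1
Op 5: write(P1, v0, 141). refcount(pp0)=2>1 -> COPY to pp4. 5 ppages; refcounts: pp0:1 pp1:2 pp2:1 pp3:1 pp4:1

Answer: 5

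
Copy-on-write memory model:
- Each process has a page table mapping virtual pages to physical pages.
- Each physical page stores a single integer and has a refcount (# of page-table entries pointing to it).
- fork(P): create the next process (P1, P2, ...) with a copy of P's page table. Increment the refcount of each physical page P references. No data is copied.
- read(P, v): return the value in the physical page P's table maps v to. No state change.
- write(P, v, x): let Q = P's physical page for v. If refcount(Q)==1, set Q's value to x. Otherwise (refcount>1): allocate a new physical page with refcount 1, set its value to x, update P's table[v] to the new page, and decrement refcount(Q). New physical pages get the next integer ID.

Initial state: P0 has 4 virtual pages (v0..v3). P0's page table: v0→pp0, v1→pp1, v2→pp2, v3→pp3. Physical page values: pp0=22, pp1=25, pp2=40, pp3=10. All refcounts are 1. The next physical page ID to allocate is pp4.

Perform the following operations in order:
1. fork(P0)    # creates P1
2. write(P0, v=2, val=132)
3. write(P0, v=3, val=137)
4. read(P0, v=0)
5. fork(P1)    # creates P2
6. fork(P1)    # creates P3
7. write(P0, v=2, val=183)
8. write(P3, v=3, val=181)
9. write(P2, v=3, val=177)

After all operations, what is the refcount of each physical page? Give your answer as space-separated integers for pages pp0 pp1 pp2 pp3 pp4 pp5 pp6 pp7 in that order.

Op 1: fork(P0) -> P1. 4 ppages; refcounts: pp0:2 pp1:2 pp2:2 pp3:2
Op 2: write(P0, v2, 132). refcount(pp2)=2>1 -> COPY to pp4. 5 ppages; refcounts: pp0:2 pp1:2 pp2:1 pp3:2 pp4:1
Op 3: write(P0, v3, 137). refcount(pp3)=2>1 -> COPY to pp5. 6 ppages; refcounts: pp0:2 pp1:2 pp2:1 pp3:1 pp4:1 pp5:1
Op 4: read(P0, v0) -> 22. No state change.
Op 5: fork(P1) -> P2. 6 ppages; refcounts: pp0:3 pp1:3 pp2:2 pp3:2 pp4:1 pp5:1
Op 6: fork(P1) -> P3. 6 ppages; refcounts: pp0:4 pp1:4 pp2:3 pp3:3 pp4:1 pp5:1
Op 7: write(P0, v2, 183). refcount(pp4)=1 -> write in place. 6 ppages; refcounts: pp0:4 pp1:4 pp2:3 pp3:3 pp4:1 pp5:1
Op 8: write(P3, v3, 181). refcount(pp3)=3>1 -> COPY to pp6. 7 ppages; refcounts: pp0:4 pp1:4 pp2:3 pp3:2 pp4:1 pp5:1 pp6:1
Op 9: write(P2, v3, 177). refcount(pp3)=2>1 -> COPY to pp7. 8 ppages; refcounts: pp0:4 pp1:4 pp2:3 pp3:1 pp4:1 pp5:1 pp6:1 pp7:1

Answer: 4 4 3 1 1 1 1 1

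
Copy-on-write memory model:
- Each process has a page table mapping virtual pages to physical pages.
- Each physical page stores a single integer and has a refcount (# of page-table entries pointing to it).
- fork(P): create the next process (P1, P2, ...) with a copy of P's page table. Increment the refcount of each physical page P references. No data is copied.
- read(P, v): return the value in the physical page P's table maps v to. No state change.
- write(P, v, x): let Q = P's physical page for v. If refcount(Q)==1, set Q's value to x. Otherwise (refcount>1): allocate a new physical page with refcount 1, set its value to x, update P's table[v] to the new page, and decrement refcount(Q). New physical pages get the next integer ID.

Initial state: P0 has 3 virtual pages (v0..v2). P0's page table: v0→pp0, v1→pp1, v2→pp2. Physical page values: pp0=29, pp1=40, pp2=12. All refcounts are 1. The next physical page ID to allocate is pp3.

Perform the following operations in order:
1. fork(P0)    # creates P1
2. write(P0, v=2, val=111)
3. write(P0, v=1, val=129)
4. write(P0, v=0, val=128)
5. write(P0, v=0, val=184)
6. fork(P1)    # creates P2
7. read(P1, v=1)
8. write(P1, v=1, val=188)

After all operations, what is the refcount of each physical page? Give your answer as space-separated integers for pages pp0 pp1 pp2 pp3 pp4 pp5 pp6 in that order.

Answer: 2 1 2 1 1 1 1

Derivation:
Op 1: fork(P0) -> P1. 3 ppages; refcounts: pp0:2 pp1:2 pp2:2
Op 2: write(P0, v2, 111). refcount(pp2)=2>1 -> COPY to pp3. 4 ppages; refcounts: pp0:2 pp1:2 pp2:1 pp3:1
Op 3: write(P0, v1, 129). refcount(pp1)=2>1 -> COPY to pp4. 5 ppages; refcounts: pp0:2 pp1:1 pp2:1 pp3:1 pp4:1
Op 4: write(P0, v0, 128). refcount(pp0)=2>1 -> COPY to pp5. 6 ppages; refcounts: pp0:1 pp1:1 pp2:1 pp3:1 pp4:1 pp5:1
Op 5: write(P0, v0, 184). refcount(pp5)=1 -> write in place. 6 ppages; refcounts: pp0:1 pp1:1 pp2:1 pp3:1 pp4:1 pp5:1
Op 6: fork(P1) -> P2. 6 ppages; refcounts: pp0:2 pp1:2 pp2:2 pp3:1 pp4:1 pp5:1
Op 7: read(P1, v1) -> 40. No state change.
Op 8: write(P1, v1, 188). refcount(pp1)=2>1 -> COPY to pp6. 7 ppages; refcounts: pp0:2 pp1:1 pp2:2 pp3:1 pp4:1 pp5:1 pp6:1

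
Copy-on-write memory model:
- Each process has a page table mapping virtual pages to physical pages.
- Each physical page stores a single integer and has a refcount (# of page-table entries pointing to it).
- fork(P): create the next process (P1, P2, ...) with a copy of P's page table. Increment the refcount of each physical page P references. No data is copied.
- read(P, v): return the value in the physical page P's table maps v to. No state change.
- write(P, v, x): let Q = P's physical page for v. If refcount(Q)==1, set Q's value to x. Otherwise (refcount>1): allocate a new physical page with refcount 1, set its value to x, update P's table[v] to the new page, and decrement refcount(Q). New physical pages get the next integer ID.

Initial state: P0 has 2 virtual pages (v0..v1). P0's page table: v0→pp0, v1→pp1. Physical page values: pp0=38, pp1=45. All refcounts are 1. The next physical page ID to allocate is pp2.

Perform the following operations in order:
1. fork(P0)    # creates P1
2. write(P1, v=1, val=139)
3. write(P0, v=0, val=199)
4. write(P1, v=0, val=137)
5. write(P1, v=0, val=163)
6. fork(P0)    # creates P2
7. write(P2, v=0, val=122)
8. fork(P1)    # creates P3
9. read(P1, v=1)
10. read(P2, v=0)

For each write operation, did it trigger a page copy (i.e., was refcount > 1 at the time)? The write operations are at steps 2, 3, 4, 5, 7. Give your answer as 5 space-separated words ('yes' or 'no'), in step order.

Op 1: fork(P0) -> P1. 2 ppages; refcounts: pp0:2 pp1:2
Op 2: write(P1, v1, 139). refcount(pp1)=2>1 -> COPY to pp2. 3 ppages; refcounts: pp0:2 pp1:1 pp2:1
Op 3: write(P0, v0, 199). refcount(pp0)=2>1 -> COPY to pp3. 4 ppages; refcounts: pp0:1 pp1:1 pp2:1 pp3:1
Op 4: write(P1, v0, 137). refcount(pp0)=1 -> write in place. 4 ppages; refcounts: pp0:1 pp1:1 pp2:1 pp3:1
Op 5: write(P1, v0, 163). refcount(pp0)=1 -> write in place. 4 ppages; refcounts: pp0:1 pp1:1 pp2:1 pp3:1
Op 6: fork(P0) -> P2. 4 ppages; refcounts: pp0:1 pp1:2 pp2:1 pp3:2
Op 7: write(P2, v0, 122). refcount(pp3)=2>1 -> COPY to pp4. 5 ppages; refcounts: pp0:1 pp1:2 pp2:1 pp3:1 pp4:1
Op 8: fork(P1) -> P3. 5 ppages; refcounts: pp0:2 pp1:2 pp2:2 pp3:1 pp4:1
Op 9: read(P1, v1) -> 139. No state change.
Op 10: read(P2, v0) -> 122. No state change.

yes yes no no yes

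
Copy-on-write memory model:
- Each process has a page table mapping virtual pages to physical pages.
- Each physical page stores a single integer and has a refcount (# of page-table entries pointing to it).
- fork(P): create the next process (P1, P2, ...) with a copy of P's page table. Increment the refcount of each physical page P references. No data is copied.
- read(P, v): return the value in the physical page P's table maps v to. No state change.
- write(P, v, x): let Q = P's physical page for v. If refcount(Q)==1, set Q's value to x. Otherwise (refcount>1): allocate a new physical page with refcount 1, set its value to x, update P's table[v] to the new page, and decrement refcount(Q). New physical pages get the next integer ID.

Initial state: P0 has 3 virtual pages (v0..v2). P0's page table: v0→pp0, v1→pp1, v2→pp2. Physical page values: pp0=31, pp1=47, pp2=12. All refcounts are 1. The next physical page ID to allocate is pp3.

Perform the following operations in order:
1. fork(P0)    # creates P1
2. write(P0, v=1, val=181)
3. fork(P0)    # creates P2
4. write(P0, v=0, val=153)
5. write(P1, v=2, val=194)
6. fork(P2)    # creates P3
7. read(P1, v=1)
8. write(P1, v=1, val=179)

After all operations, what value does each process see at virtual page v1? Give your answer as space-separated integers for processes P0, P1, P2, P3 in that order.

Answer: 181 179 181 181

Derivation:
Op 1: fork(P0) -> P1. 3 ppages; refcounts: pp0:2 pp1:2 pp2:2
Op 2: write(P0, v1, 181). refcount(pp1)=2>1 -> COPY to pp3. 4 ppages; refcounts: pp0:2 pp1:1 pp2:2 pp3:1
Op 3: fork(P0) -> P2. 4 ppages; refcounts: pp0:3 pp1:1 pp2:3 pp3:2
Op 4: write(P0, v0, 153). refcount(pp0)=3>1 -> COPY to pp4. 5 ppages; refcounts: pp0:2 pp1:1 pp2:3 pp3:2 pp4:1
Op 5: write(P1, v2, 194). refcount(pp2)=3>1 -> COPY to pp5. 6 ppages; refcounts: pp0:2 pp1:1 pp2:2 pp3:2 pp4:1 pp5:1
Op 6: fork(P2) -> P3. 6 ppages; refcounts: pp0:3 pp1:1 pp2:3 pp3:3 pp4:1 pp5:1
Op 7: read(P1, v1) -> 47. No state change.
Op 8: write(P1, v1, 179). refcount(pp1)=1 -> write in place. 6 ppages; refcounts: pp0:3 pp1:1 pp2:3 pp3:3 pp4:1 pp5:1
P0: v1 -> pp3 = 181
P1: v1 -> pp1 = 179
P2: v1 -> pp3 = 181
P3: v1 -> pp3 = 181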